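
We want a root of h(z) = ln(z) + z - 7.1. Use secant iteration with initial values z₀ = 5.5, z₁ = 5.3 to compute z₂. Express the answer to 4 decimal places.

5.4116

h(5.5) = 0.104748, h(5.3) = -0.132293
z₂ = 5.300000 − (-0.132293)·(5.300000 − 5.500000) / (-0.132293 − 0.104748) = 5.300000 − (0.026459)/(-0.237041) = 5.411620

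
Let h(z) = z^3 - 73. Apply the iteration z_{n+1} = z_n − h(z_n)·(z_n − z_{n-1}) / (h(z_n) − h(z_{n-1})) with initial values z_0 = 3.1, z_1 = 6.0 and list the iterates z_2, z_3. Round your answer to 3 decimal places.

3.773, 4.038

h(3.1) = -43.20900, h(6.0) = 143.00000
z_2 = 6.00000 − 143.00000·(6.00000 − 3.10000) / (143.00000 − (-43.20900)) = 6.00000 − (414.70000)/(186.20900) = 3.77293
h(3.77293) = -19.29223
z_3 = 3.77293 − (-19.29223)·(3.77293 − 6.00000) / (-19.29223 − 143.00000) = 3.77293 − (42.96509)/(-162.29223) = 4.03767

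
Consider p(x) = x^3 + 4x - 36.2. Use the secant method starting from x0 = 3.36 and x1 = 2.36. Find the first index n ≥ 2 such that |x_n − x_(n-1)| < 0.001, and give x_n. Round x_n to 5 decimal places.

p(3.36) = 15.1730560, p(2.36) = -13.6157440
x2 = 2.3600000 − (-13.6157440)·(-1.0000000)/(-28.7888000) = 2.8329528;  |Δ| = 0.4729528
p(2.8329528) = -2.1319813
x3 = 2.8329528 − (-2.1319813)·(0.4729528)/(11.4837627) = 2.9207574;  |Δ| = 0.0878045
p(2.9207574) = 0.3994951
x4 = 2.9207574 − 0.3994951·(0.0878045)/(2.5314764) = 2.9069008;  |Δ| = 0.0138565
p(2.9069008) = -0.0088742
x5 = 2.9069008 − (-0.0088742)·(-0.0138565)/(-0.4083693) = 2.9072019;  |Δ| = 0.0003011
|x5 − x4| = 0.0003011 < 0.001

n = 5, x_n = 2.90720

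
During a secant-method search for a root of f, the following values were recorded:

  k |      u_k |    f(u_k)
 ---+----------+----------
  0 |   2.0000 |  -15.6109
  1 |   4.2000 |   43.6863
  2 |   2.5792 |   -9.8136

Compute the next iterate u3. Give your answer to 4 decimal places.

2.8765

u3 = 2.5792 − (-9.8136)·(2.5792 − 4.2000) / (-9.8136 − 43.6863)
   = 2.5792 − (15.905883)/(-53.499900) = 2.876507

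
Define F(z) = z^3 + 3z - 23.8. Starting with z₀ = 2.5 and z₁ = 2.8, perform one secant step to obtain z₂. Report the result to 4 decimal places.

2.5280

F(2.5) = -0.675000, F(2.8) = 6.552000
z₂ = 2.800000 − 6.552000·(2.800000 − 2.500000) / (6.552000 − (-0.675000)) = 2.800000 − (1.965600)/(7.227000) = 2.528020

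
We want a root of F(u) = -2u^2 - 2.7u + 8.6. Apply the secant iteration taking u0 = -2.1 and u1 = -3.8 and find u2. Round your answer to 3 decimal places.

F(-2.1) = 5.45000, F(-3.8) = -10.02000
u2 = -3.80000 − (-10.02000)·(-3.80000 − (-2.10000)) / (-10.02000 − 5.45000) = -3.80000 − (17.03400)/(-15.47000) = -2.69890

-2.699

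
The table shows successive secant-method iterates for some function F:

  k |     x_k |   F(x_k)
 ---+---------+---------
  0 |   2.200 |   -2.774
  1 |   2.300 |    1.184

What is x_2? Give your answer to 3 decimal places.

x_2 = 2.300 − 1.184·(2.300 − 2.200) / (1.184 − (-2.774))
   = 2.300 − (0.11840)/(3.95800) = 2.27009

2.270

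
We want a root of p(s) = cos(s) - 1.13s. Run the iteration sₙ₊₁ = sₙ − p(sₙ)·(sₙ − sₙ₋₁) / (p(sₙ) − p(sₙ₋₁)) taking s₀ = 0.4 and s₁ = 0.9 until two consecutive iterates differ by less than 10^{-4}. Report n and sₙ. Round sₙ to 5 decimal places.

p(0.4) = 0.4690610, p(0.9) = -0.3953900
s₂ = 0.9000000 − (-0.3953900)·(0.5000000)/(-0.8644510) = 0.6713057;  |Δ| = 0.2286943
p(0.6713057) = 0.0244347
s₃ = 0.6713057 − 0.0244347·(-0.2286943)/(0.4198248) = 0.6846162;  |Δ| = 0.0133105
p(0.6846162) = 0.0010455
s₄ = 0.6846162 − 0.0010455·(0.0133105)/(-0.0233892) = 0.6852112;  |Δ| = 0.0005950
p(0.6852112) = -0.0000032
s₅ = 0.6852112 − (-0.0000032)·(0.0005950)/(-0.0010487) = 0.6852094;  |Δ| = 0.0000018
|s₅ − s₄| = 0.0000018 < 10^{-4}

n = 5, sₙ = 0.68521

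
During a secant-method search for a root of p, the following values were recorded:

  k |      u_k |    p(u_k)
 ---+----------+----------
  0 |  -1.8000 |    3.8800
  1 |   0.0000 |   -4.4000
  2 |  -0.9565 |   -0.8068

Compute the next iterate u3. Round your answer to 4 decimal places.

u3 = -0.9565 − (-0.8068)·(-0.9565 − 0.0000) / (-0.8068 − (-4.4000))
   = -0.9565 − (0.771704)/(3.593200) = -1.171268

-1.1713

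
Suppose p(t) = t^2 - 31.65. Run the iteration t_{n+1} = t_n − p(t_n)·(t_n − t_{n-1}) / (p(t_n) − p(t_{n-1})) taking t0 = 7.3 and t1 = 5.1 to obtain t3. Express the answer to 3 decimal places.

p(7.3) = 21.64000, p(5.1) = -5.64000
t2 = 5.10000 − (-5.64000)·(5.10000 − 7.30000) / (-5.64000 − 21.64000) = 5.10000 − (12.40800)/(-27.28000) = 5.55484
p(5.55484) = -0.79377
t3 = 5.55484 − (-0.79377)·(5.55484 − 5.10000) / (-0.79377 − (-5.64000)) = 5.55484 − (-0.36104)/(4.84623) = 5.62934

5.629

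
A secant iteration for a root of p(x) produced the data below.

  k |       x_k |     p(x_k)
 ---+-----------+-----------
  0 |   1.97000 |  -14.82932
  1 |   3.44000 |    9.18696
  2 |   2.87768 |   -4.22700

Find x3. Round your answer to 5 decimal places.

3.05488

x3 = 2.87768 − (-4.22700)·(2.87768 − 3.44000) / (-4.22700 − 9.18696)
   = 2.87768 − (2.3769266)/(-13.4139600) = 3.0548780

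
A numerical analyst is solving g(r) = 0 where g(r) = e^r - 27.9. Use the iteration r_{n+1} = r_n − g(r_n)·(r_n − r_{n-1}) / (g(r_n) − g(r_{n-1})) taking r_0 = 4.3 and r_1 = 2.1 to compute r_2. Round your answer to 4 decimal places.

2.7625

g(4.3) = 45.799794, g(2.1) = -19.733830
r_2 = 2.100000 − (-19.733830)·(2.100000 − 4.300000) / (-19.733830 − 45.799794) = 2.100000 − (43.414426)/(-65.533624) = 2.762476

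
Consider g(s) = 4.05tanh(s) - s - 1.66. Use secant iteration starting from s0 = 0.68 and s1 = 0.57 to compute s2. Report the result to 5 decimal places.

g(0.68) = 0.0556536, g(0.57) = -0.1427949
s2 = 0.5700000 − (-0.1427949)·(0.5700000 − 0.6800000) / (-0.1427949 − 0.0556536) = 0.5700000 − (0.0157074)/(-0.1984485) = 0.6491512

0.64915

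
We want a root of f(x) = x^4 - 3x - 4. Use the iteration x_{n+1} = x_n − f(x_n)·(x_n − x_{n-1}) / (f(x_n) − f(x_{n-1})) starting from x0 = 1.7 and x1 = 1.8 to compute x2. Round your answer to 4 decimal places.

1.7405

f(1.7) = -0.747900, f(1.8) = 1.097600
x2 = 1.800000 − 1.097600·(1.800000 − 1.700000) / (1.097600 − (-0.747900)) = 1.800000 − (0.109760)/(1.845500) = 1.740526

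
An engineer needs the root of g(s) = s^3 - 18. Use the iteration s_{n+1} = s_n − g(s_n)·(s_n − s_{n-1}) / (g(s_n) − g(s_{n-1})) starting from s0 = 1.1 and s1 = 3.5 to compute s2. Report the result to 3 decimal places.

2.063

g(1.1) = -16.66900, g(3.5) = 24.87500
s2 = 3.50000 − 24.87500·(3.50000 − 1.10000) / (24.87500 − (-16.66900)) = 3.50000 − (59.70000)/(41.54400) = 2.06297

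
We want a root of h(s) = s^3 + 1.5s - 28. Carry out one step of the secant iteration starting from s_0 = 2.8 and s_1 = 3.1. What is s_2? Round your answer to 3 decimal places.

h(2.8) = -1.84800, h(3.1) = 6.44100
s_2 = 3.10000 − 6.44100·(3.10000 − 2.80000) / (6.44100 − (-1.84800)) = 3.10000 − (1.93230)/(8.28900) = 2.86688

2.867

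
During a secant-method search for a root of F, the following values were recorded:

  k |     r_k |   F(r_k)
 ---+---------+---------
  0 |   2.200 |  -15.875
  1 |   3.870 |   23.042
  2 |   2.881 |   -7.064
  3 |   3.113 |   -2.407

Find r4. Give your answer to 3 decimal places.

3.233

r4 = 3.113 − (-2.407)·(3.113 − 2.881) / (-2.407 − (-7.064))
   = 3.113 − (-0.55842)/(4.65700) = 3.23291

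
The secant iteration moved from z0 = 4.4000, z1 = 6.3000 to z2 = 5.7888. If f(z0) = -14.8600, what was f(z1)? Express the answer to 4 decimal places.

5.4698

The secant line through (4.4000, -14.8600) and (6.3000, f(z1)) crosses zero at z2 = 5.7888.
So (4.4000, -14.8600), (6.3000, f(z1)), (5.7888, 0) are collinear:
f(z1) = -14.8600 · (6.3000 − 5.7888) / (4.4000 − 5.7888) = -14.8600 · (0.511200)/(-1.388800) = 5.469781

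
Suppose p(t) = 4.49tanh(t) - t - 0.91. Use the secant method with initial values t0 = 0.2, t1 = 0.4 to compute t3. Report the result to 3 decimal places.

0.269

p(0.2) = -0.22378, p(0.4) = 0.39597
t2 = 0.40000 − 0.39597·(0.40000 − 0.20000) / (0.39597 − (-0.22378)) = 0.40000 − (0.07919)/(0.61976) = 0.27222
p(0.27222) = 0.01072
t3 = 0.27222 − 0.01072·(0.27222 − 0.40000) / (0.01072 − 0.39597) = 0.27222 − (-0.00137)/(-0.38525) = 0.26866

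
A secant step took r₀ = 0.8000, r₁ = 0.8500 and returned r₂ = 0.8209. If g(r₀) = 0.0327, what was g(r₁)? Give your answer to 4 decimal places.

The secant line through (0.8000, 0.0327) and (0.8500, g(r₁)) crosses zero at r₂ = 0.8209.
So (0.8000, 0.0327), (0.8500, g(r₁)), (0.8209, 0) are collinear:
g(r₁) = 0.0327 · (0.8500 − 0.8209) / (0.8000 − 0.8209) = 0.0327 · (0.029100)/(-0.020900) = -0.045530

-0.0455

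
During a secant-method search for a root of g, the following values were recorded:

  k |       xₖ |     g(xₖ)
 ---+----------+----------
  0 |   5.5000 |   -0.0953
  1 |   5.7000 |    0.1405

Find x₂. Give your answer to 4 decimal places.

x₂ = 5.7000 − 0.1405·(5.7000 − 5.5000) / (0.1405 − (-0.0953))
   = 5.7000 − (0.028100)/(0.235800) = 5.580831

5.5808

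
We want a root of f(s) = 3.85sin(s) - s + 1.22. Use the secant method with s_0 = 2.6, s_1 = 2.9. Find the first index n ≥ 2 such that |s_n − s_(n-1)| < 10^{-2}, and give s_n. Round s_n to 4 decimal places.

n = 3, s_n = 2.7366

f(2.6) = 0.604680, f(2.9) = -0.758890
s_2 = 2.900000 − (-0.758890)·(0.300000)/(-1.363570) = 2.733036;  |Δ| = 0.166964
f(2.733036) = 0.016512
s_3 = 2.733036 − 0.016512·(-0.166964)/(0.775402) = 2.736591;  |Δ| = 0.003555
|s_3 − s_2| = 0.003555 < 10^{-2}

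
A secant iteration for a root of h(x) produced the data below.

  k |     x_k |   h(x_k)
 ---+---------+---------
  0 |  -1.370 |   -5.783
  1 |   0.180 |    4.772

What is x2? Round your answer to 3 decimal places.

x2 = 0.180 − 4.772·(0.180 − (-1.370)) / (4.772 − (-5.783))
   = 0.180 − (7.39660)/(10.55500) = -0.52077

-0.521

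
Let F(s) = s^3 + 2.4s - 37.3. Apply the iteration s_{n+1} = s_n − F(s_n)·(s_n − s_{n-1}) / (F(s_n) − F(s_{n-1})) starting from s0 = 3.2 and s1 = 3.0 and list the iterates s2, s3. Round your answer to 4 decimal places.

3.0992, 3.1023

F(3.2) = 3.148000, F(3.0) = -3.100000
s2 = 3.000000 − (-3.100000)·(3.000000 − 3.200000) / (-3.100000 − 3.148000) = 3.000000 − (0.620000)/(-6.248000) = 3.099232
F(3.099232) = -0.092987
s3 = 3.099232 − (-0.092987)·(3.099232 − 3.000000) / (-0.092987 − (-3.100000)) = 3.099232 − (-0.009227)/(3.007013) = 3.102300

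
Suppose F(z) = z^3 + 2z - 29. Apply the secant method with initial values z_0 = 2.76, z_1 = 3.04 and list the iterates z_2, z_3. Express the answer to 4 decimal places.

F(2.76) = -2.455424, F(3.04) = 5.174464
z_2 = 3.040000 − 5.174464·(3.040000 − 2.760000) / (5.174464 − (-2.455424)) = 3.040000 − (1.448850)/(7.629888) = 2.850109
F(2.850109) = -0.148011
z_3 = 2.850109 − (-0.148011)·(2.850109 − 3.040000) / (-0.148011 − 5.174464) = 2.850109 − (0.028106)/(-5.322475) = 2.855389

2.8501, 2.8554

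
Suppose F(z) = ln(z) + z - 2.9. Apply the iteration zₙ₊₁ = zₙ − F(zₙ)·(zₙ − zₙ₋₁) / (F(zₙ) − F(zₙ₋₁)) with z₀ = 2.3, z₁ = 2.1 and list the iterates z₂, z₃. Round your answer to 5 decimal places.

F(2.3) = 0.2329091, F(2.1) = -0.0580627
z₂ = 2.1000000 − (-0.0580627)·(2.1000000 − 2.3000000) / (-0.0580627 − 0.2329091) = 2.1000000 − (0.0116125)/(-0.2909718) = 2.1399095
F(2.1399095) = 0.0006730
z₃ = 2.1399095 − 0.0006730·(2.1399095 − 2.1000000) / (0.0006730 − (-0.0580627)) = 2.1399095 − (0.0000269)/(0.0587357) = 2.1394522

2.13991, 2.13945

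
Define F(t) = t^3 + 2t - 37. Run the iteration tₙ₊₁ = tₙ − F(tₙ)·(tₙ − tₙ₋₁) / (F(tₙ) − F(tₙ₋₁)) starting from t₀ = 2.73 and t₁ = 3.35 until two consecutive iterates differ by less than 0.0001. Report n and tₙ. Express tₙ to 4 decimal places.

n = 5, tₙ = 3.1324

F(2.73) = -11.193583, F(3.35) = 7.295375
t₂ = 3.350000 − 7.295375·(0.620000)/(18.488958) = 3.105360;  |Δ| = 0.244640
F(3.105360) = -0.843474
t₃ = 3.105360 − (-0.843474)·(-0.244640)/(-8.138849) = 3.130714;  |Δ| = 0.025353
F(3.130714) = -0.053295
t₄ = 3.130714 − (-0.053295)·(0.025353)/(0.790178) = 3.132424;  |Δ| = 0.001710
F(3.132424) = 0.000434
t₅ = 3.132424 − 0.000434·(0.001710)/(0.053729) = 3.132410;  |Δ| = 0.000014
|t₅ − t₄| = 0.000014 < 0.0001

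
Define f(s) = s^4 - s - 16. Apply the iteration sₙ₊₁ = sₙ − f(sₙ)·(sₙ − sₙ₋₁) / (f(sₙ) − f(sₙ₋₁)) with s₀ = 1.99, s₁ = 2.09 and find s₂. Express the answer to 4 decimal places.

f(1.99) = -2.307608, f(2.09) = 0.990298
s₂ = 2.090000 − 0.990298·(2.090000 − 1.990000) / (0.990298 − (-2.307608)) = 2.090000 − (0.099030)/(3.297906) = 2.059972

2.0600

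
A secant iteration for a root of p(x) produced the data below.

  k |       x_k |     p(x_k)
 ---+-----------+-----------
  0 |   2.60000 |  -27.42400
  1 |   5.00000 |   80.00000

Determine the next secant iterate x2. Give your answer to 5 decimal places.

x2 = 5.00000 − 80.00000·(5.00000 − 2.60000) / (80.00000 − (-27.42400))
   = 5.00000 − (192.0000000)/(107.4240000) = 3.2126899

3.21269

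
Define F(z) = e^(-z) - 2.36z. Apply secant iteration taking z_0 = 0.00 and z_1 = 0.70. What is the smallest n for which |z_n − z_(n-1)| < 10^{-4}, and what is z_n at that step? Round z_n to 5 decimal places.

F(0.00) = 1.0000000, F(0.70) = -1.1554147
z_2 = 0.7000000 − (-1.1554147)·(0.7000000)/(-2.1554147) = 0.3247635;  |Δ| = 0.3752365
F(0.3247635) = -0.0437436
z_3 = 0.3247635 − (-0.0437436)·(-0.3752365)/(1.1116711) = 0.3099982;  |Δ| = 0.0147653
F(0.3099982) = 0.0018526
z_4 = 0.3099982 − 0.0018526·(-0.0147653)/(0.0455962) = 0.3105981;  |Δ| = 0.0005999
F(0.3105981) = -0.0000031
z_5 = 0.3105981 − (-0.0000031)·(0.0005999)/(-0.0018557) = 0.3105971;  |Δ| = 0.0000010
|z_5 − z_4| = 0.0000010 < 10^{-4}

n = 5, z_n = 0.31060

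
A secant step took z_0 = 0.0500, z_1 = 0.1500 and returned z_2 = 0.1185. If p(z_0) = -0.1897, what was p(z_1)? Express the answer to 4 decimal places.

The secant line through (0.0500, -0.1897) and (0.1500, p(z_1)) crosses zero at z_2 = 0.1185.
So (0.0500, -0.1897), (0.1500, p(z_1)), (0.1185, 0) are collinear:
p(z_1) = -0.1897 · (0.1500 − 0.1185) / (0.0500 − 0.1185) = -0.1897 · (0.031500)/(-0.068500) = 0.087234

0.0872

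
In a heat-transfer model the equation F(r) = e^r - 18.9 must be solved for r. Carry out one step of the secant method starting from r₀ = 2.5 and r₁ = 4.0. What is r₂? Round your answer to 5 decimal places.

F(2.5) = -6.7175060, F(4.0) = 35.6981500
r₂ = 4.0000000 − 35.6981500·(4.0000000 − 2.5000000) / (35.6981500 − (-6.7175060)) = 4.0000000 − (53.5472250)/(42.4156561) = 2.7375599

2.73756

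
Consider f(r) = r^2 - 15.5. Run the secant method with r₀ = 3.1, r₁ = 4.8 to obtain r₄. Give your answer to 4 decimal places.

3.9371

f(3.1) = -5.890000, f(4.8) = 7.540000
r₂ = 4.800000 − 7.540000·(4.800000 − 3.100000) / (7.540000 − (-5.890000)) = 4.800000 − (12.818000)/(13.430000) = 3.845570
f(3.845570) = -0.711594
r₃ = 3.845570 − (-0.711594)·(3.845570 − 4.800000) / (-0.711594 − 7.540000) = 3.845570 − (0.679167)/(-8.251594) = 3.927877
f(3.927877) = -0.071782
r₄ = 3.927877 − (-0.071782)·(3.927877 − 3.845570) / (-0.071782 − (-0.711594)) = 3.927877 − (-0.005908)/(0.639812) = 3.937111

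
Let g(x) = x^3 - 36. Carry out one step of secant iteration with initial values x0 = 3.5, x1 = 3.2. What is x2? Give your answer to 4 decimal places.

3.2959

g(3.5) = 6.875000, g(3.2) = -3.232000
x2 = 3.200000 − (-3.232000)·(3.200000 − 3.500000) / (-3.232000 − 6.875000) = 3.200000 − (0.969600)/(-10.107000) = 3.295934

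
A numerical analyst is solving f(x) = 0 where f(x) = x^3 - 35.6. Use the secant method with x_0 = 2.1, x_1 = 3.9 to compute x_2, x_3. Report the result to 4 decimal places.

f(2.1) = -26.339000, f(3.9) = 23.719000
x_2 = 3.900000 − 23.719000·(3.900000 − 2.100000) / (23.719000 − (-26.339000)) = 3.900000 − (42.694200)/(50.058000) = 3.047105
f(3.047105) = -7.308081
x_3 = 3.047105 − (-7.308081)·(3.047105 − 3.900000) / (-7.308081 − 23.719000) = 3.047105 − (6.233023)/(-31.027081) = 3.247995

3.0471, 3.2480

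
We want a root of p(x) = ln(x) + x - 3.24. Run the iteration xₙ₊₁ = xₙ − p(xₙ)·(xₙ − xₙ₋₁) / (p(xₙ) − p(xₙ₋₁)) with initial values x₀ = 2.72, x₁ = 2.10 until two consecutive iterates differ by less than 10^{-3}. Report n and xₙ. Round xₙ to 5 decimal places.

n = 4, xₙ = 2.37500

p(2.72) = 0.4806319, p(2.10) = -0.3980627
x₂ = 2.1000000 − (-0.3980627)·(-0.6200000)/(-0.8786945) = 2.3808699;  |Δ| = 0.2808699
p(2.3808699) = 0.0083358
x₃ = 2.3808699 − 0.0083358·(0.2808699)/(0.4063985) = 2.3751088;  |Δ| = 0.0057611
p(2.3751088) = 0.0001521
x₄ = 2.3751088 − 0.0001521·(-0.0057611)/(-0.0081837) = 2.3750018;  |Δ| = 0.0001071
|x₄ − x₃| = 0.0001071 < 10^{-3}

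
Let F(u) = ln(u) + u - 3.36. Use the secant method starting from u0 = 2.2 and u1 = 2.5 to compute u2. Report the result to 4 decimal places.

F(2.2) = -0.371543, F(2.5) = 0.056291
u2 = 2.500000 − 0.056291·(2.500000 − 2.200000) / (0.056291 − (-0.371543)) = 2.500000 − (0.016887)/(0.427833) = 2.460529

2.4605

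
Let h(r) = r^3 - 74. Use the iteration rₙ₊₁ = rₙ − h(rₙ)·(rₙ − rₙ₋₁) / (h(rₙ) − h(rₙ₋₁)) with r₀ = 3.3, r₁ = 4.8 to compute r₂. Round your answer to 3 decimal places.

h(3.3) = -38.06300, h(4.8) = 36.59200
r₂ = 4.80000 − 36.59200·(4.80000 − 3.30000) / (36.59200 − (-38.06300)) = 4.80000 − (54.88800)/(74.65500) = 4.06478

4.065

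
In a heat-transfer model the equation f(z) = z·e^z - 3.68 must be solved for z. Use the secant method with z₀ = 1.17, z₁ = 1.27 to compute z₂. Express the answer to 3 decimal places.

1.158

f(1.17) = 0.08973, f(1.27) = 0.84228
z₂ = 1.27000 − 0.84228·(1.27000 − 1.17000) / (0.84228 − 0.08973) = 1.27000 − (0.08423)/(0.75255) = 1.15808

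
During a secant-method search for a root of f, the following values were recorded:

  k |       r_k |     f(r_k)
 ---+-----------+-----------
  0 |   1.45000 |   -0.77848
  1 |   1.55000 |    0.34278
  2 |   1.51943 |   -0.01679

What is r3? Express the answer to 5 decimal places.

1.52086

r3 = 1.51943 − (-0.01679)·(1.51943 − 1.55000) / (-0.01679 − 0.34278)
   = 1.51943 − (0.0005133)/(-0.3595700) = 1.5208575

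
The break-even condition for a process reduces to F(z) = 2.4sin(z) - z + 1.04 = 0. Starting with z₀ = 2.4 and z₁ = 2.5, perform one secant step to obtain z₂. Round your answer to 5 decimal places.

2.49169

F(2.4) = 0.2611116, F(2.5) = -0.0236669
z₂ = 2.5000000 − (-0.0236669)·(2.5000000 − 2.4000000) / (-0.0236669 − 0.2611116) = 2.5000000 − (-0.0023667)/(-0.2847785) = 2.4916894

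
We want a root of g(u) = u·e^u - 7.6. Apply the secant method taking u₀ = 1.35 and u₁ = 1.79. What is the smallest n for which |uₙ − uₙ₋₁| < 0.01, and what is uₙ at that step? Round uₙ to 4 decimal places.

g(1.35) = -2.392476, g(1.79) = 3.121120
u₂ = 1.790000 − 3.121120·(0.440000)/(5.513595) = 1.540926;  |Δ| = 0.249074
g(1.540926) = -0.405551
u₃ = 1.540926 − (-0.405551)·(-0.249074)/(-3.526671) = 1.569568;  |Δ| = 0.028642
g(1.569568) = -0.058891
u₄ = 1.569568 − (-0.058891)·(0.028642)/(0.346660) = 1.574434;  |Δ| = 0.004866
|u₄ − u₃| = 0.004866 < 0.01

n = 4, uₙ = 1.5744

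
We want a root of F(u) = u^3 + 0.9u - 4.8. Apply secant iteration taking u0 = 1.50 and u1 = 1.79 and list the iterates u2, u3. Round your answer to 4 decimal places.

F(1.50) = -0.075000, F(1.79) = 2.546339
u2 = 1.790000 − 2.546339·(1.790000 − 1.500000) / (2.546339 − (-0.075000)) = 1.790000 − (0.738438)/(2.621339) = 1.508297
F(1.508297) = -0.011215
u3 = 1.508297 − (-0.011215)·(1.508297 − 1.790000) / (-0.011215 − 2.546339) = 1.508297 − (0.003159)/(-2.557554) = 1.509533

1.5083, 1.5095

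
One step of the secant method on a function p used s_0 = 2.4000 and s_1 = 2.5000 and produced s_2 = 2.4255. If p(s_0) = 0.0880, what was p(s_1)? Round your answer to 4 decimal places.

The secant line through (2.4000, 0.0880) and (2.5000, p(s_1)) crosses zero at s_2 = 2.4255.
So (2.4000, 0.0880), (2.5000, p(s_1)), (2.4255, 0) are collinear:
p(s_1) = 0.0880 · (2.5000 − 2.4255) / (2.4000 − 2.4255) = 0.0880 · (0.074500)/(-0.025500) = -0.257098

-0.2571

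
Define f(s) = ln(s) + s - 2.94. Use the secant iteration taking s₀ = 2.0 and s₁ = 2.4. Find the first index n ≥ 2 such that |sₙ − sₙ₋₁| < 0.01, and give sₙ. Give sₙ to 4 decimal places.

n = 3, sₙ = 2.1667

f(2.0) = -0.246853, f(2.4) = 0.335469
s₂ = 2.400000 − 0.335469·(0.400000)/(0.582322) = 2.169565;  |Δ| = 0.230435
f(2.169565) = 0.004091
s₃ = 2.169565 − 0.004091·(-0.230435)/(-0.331378) = 2.166720;  |Δ| = 0.002845
|s₃ − s₂| = 0.002845 < 0.01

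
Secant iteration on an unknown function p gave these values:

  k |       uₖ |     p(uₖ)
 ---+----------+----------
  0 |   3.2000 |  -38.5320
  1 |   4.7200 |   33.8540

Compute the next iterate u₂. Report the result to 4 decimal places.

u₂ = 4.7200 − 33.8540·(4.7200 − 3.2000) / (33.8540 − (-38.5320))
   = 4.7200 − (51.458080)/(72.386000) = 4.009116

4.0091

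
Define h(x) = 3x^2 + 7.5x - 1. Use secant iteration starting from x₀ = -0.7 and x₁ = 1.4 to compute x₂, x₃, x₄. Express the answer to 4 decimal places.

-0.2021, 0.0136, 0.1430

h(-0.7) = -4.780000, h(1.4) = 15.380000
x₂ = 1.400000 − 15.380000·(1.400000 − (-0.700000)) / (15.380000 − (-4.780000)) = 1.400000 − (32.298000)/(20.160000) = -0.202083
h(-0.202083) = -2.393112
x₃ = -0.202083 − (-2.393112)·(-0.202083 − 1.400000) / (-2.393112 − 15.380000) = -0.202083 − (3.833965)/(-17.773112) = 0.013634
h(0.013634) = -0.897189
x₄ = 0.013634 − (-0.897189)·(0.013634 − (-0.202083)) / (-0.897189 − (-2.393112)) = 0.013634 − (-0.193539)/(1.495923) = 0.143011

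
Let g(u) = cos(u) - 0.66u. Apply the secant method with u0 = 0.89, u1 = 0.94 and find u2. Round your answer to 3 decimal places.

g(0.89) = 0.04201, g(0.94) = -0.03061
u2 = 0.94000 − (-0.03061)·(0.94000 − 0.89000) / (-0.03061 − 0.04201) = 0.94000 − (-0.00153)/(-0.07262) = 0.91892

0.919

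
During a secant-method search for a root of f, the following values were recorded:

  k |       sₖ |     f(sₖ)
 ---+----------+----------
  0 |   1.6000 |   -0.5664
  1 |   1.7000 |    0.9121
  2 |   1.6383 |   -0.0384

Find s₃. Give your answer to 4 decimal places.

s₃ = 1.6383 − (-0.0384)·(1.6383 − 1.7000) / (-0.0384 − 0.9121)
   = 1.6383 − (0.002369)/(-0.950500) = 1.640793

1.6408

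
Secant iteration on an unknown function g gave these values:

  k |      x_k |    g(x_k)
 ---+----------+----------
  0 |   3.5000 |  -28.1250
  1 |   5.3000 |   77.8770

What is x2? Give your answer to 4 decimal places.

3.9776

x2 = 5.3000 − 77.8770·(5.3000 − 3.5000) / (77.8770 − (-28.1250))
   = 5.3000 − (140.178600)/(106.002000) = 3.977585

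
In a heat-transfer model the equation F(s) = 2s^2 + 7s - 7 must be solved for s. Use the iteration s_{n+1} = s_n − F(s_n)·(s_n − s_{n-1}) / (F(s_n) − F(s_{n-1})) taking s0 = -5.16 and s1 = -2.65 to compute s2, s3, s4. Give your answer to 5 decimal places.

-3.98469, -4.48511, -4.30033

F(-5.16) = 10.1312000, F(-2.65) = -11.5050000
s2 = -2.6500000 − (-11.5050000)·(-2.6500000 − (-5.1600000)) / (-11.5050000 − 10.1312000) = -2.6500000 − (-28.8775500)/(-21.6362000) = -3.9846868
F(-3.9846868) = -3.1373500
s3 = -3.9846868 − (-3.1373500)·(-3.9846868 − (-2.6500000)) / (-3.1373500 − (-11.5050000)) = -3.9846868 − (4.1873796)/(8.3676500) = -4.4851116
F(-4.4851116) = 1.8366707
s4 = -4.4851116 − 1.8366707·(-4.4851116 − (-3.9846868)) / (1.8366707 − (-3.1373500)) = -4.4851116 − (-0.9191156)/(4.9740207) = -4.3003284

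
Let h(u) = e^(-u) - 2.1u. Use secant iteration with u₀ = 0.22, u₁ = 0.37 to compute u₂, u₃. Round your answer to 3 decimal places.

h(0.22) = 0.34052, h(0.37) = -0.08627
u₂ = 0.37000 − (-0.08627)·(0.37000 − 0.22000) / (-0.08627 − 0.34052) = 0.37000 − (-0.01294)/(-0.42678) = 0.33968
h(0.33968) = -0.00133
u₃ = 0.33968 − (-0.00133)·(0.33968 − 0.37000) / (-0.00133 − (-0.08627)) = 0.33968 − (0.00004)/(0.08493) = 0.33921

0.340, 0.339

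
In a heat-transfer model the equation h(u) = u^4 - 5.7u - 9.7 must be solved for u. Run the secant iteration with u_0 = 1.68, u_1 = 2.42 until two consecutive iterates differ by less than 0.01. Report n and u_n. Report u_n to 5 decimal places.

h(1.68) = -11.3100582, h(2.42) = 10.8034210
u_2 = 2.4200000 − 10.8034210·(0.7400000)/(22.1134792) = 2.0584770;  |Δ| = 0.3615230
h(2.0584770) = -3.4783743
u_3 = 2.0584770 − (-3.4783743)·(-0.3615230)/(-14.2817952) = 2.1465270;  |Δ| = 0.0880500
h(2.1465270) = -0.7054270
u_4 = 2.1465270 − (-0.7054270)·(0.0880500)/(2.7729472) = 2.1689266;  |Δ| = 0.0223996
h(2.1689266) = 0.0670166
u_5 = 2.1689266 − 0.0670166·(0.0223996)/(0.7724436) = 2.1669832;  |Δ| = 0.0019434
|u_5 − u_4| = 0.0019434 < 0.01

n = 5, u_n = 2.16698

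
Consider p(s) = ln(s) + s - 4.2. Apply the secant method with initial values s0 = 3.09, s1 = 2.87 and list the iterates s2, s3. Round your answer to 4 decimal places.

3.0764, 3.0763

p(3.09) = 0.018171, p(2.87) = -0.275688
s2 = 2.870000 − (-0.275688)·(2.870000 − 3.090000) / (-0.275688 − 0.018171) = 2.870000 − (0.060651)/(-0.293859) = 3.076396
p(3.076396) = 0.000155
s3 = 3.076396 − 0.000155·(3.076396 − 2.870000) / (0.000155 − (-0.275688)) = 3.076396 − (0.000032)/(0.275843) = 3.076280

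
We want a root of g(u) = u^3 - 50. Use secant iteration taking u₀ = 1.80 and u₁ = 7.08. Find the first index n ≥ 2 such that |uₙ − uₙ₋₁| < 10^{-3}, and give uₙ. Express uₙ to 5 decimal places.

g(1.80) = -44.1680000, g(7.08) = 304.8949120
u₂ = 7.0800000 − 304.8949120·(5.2800000)/(349.0629120) = 2.4680946;  |Δ| = 4.6119054
g(2.4680946) = -34.9656244
u₃ = 2.4680946 − (-34.9656244)·(-4.6119054)/(-339.8605364) = 2.9425779;  |Δ| = 0.4744833
g(2.9425779) = -24.5209106
u₄ = 2.9425779 − (-24.5209106)·(0.4744833)/(10.4447139) = 4.0565158;  |Δ| = 1.1139379
g(4.0565158) = 16.7512680
u₅ = 4.0565158 − 16.7512680·(1.1139379)/(41.2721785) = 3.6043984;  |Δ| = 0.4521175
g(3.6043984) = -3.1727831
u₆ = 3.6043984 − (-3.1727831)·(-0.4521175)/(-19.9240511) = 3.6763953;  |Δ| = 0.0719969
g(3.6763953) = -0.3102740
u₇ = 3.6763953 − (-0.3102740)·(0.0719969)/(2.8625091) = 3.6841992;  |Δ| = 0.0078039
g(3.6841992) = 0.0068285
u₈ = 3.6841992 − 0.0068285·(0.0078039)/(0.3171025) = 3.6840312;  |Δ| = 0.0001681
|u₈ − u₇| = 0.0001681 < 10^{-3}

n = 8, uₙ = 3.68403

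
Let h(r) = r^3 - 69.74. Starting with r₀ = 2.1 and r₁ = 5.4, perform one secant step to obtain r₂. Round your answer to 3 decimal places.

3.447

h(2.1) = -60.47900, h(5.4) = 87.72400
r₂ = 5.40000 − 87.72400·(5.40000 − 2.10000) / (87.72400 − (-60.47900)) = 5.40000 − (289.48920)/(148.20300) = 3.44667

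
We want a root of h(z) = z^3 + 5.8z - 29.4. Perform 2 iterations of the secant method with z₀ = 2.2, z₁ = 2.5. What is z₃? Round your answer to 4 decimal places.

2.4702

h(2.2) = -5.992000, h(2.5) = 0.725000
z₂ = 2.500000 − 0.725000·(2.500000 − 2.200000) / (0.725000 − (-5.992000)) = 2.500000 − (0.217500)/(6.717000) = 2.467619
h(2.467619) = -0.062112
z₃ = 2.467619 − (-0.062112)·(2.467619 − 2.500000) / (-0.062112 − 0.725000) = 2.467619 − (0.002011)/(-0.787112) = 2.470175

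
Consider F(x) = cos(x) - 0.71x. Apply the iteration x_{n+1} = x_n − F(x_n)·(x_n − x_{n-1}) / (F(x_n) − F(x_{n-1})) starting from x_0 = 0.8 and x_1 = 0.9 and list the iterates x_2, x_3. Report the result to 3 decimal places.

F(0.8) = 0.12871, F(0.9) = -0.01739
x_2 = 0.90000 − (-0.01739)·(0.90000 − 0.80000) / (-0.01739 − 0.12871) = 0.90000 − (-0.00174)/(-0.14610) = 0.88810
F(0.88810) = 0.00034
x_3 = 0.88810 − 0.00034·(0.88810 − 0.90000) / (0.00034 − (-0.01739)) = 0.88810 − (0.00000)/(0.01773) = 0.88833

0.888, 0.888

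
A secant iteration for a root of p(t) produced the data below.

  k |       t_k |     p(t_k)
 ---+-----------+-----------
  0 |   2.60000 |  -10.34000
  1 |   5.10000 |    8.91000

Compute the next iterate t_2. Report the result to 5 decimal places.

t_2 = 5.10000 − 8.91000·(5.10000 − 2.60000) / (8.91000 − (-10.34000))
   = 5.10000 − (22.2750000)/(19.2500000) = 3.9428571

3.94286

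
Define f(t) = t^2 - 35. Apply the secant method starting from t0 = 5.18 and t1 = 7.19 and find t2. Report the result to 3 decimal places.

5.840

f(5.18) = -8.16760, f(7.19) = 16.69610
t2 = 7.19000 − 16.69610·(7.19000 − 5.18000) / (16.69610 − (-8.16760)) = 7.19000 − (33.55916)/(24.86370) = 5.84027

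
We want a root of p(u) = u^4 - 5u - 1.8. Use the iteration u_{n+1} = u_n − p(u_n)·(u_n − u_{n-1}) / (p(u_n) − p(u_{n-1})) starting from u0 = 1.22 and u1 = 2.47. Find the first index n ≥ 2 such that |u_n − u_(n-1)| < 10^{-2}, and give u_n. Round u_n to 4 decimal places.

p(1.22) = -5.684665, p(2.47) = 23.070981
u2 = 2.470000 − 23.070981·(1.250000)/(28.755646) = 1.467111;  |Δ| = 1.002889
p(1.467111) = -4.502667
u3 = 1.467111 − (-4.502667)·(-1.002889)/(-27.573648) = 1.630879;  |Δ| = 0.163768
p(1.630879) = -2.880042
u4 = 1.630879 − (-2.880042)·(0.163768)/(1.622625) = 1.921555;  |Δ| = 0.290676
p(1.921555) = 2.225842
u5 = 1.921555 − 2.225842·(0.290676)/(5.105885) = 1.794838;  |Δ| = 0.126716
p(1.794838) = -0.396485
u6 = 1.794838 − (-0.396485)·(-0.126716)/(-2.622327) = 1.813997;  |Δ| = 0.019159
p(1.813997) = -0.042027
u7 = 1.813997 − (-0.042027)·(0.019159)/(0.354458) = 1.816269;  |Δ| = 0.002272
|u7 − u6| = 0.002272 < 10^{-2}

n = 7, u_n = 1.8163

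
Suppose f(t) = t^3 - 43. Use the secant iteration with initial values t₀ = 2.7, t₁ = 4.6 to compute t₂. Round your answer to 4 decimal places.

3.2705

f(2.7) = -23.317000, f(4.6) = 54.336000
t₂ = 4.600000 − 54.336000·(4.600000 − 2.700000) / (54.336000 − (-23.317000)) = 4.600000 − (103.238400)/(77.653000) = 3.270516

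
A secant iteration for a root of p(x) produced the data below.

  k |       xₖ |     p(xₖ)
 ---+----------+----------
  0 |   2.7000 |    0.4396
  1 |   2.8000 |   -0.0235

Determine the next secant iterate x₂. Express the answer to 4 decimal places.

x₂ = 2.8000 − (-0.0235)·(2.8000 − 2.7000) / (-0.0235 − 0.4396)
   = 2.8000 − (-0.002350)/(-0.463100) = 2.794926

2.7949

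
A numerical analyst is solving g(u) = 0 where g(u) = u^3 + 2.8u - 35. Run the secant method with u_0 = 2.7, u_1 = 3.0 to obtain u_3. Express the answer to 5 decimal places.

2.98652

g(2.7) = -7.7570000, g(3.0) = 0.4000000
u_2 = 3.0000000 − 0.4000000·(3.0000000 − 2.7000000) / (0.4000000 − (-7.7570000)) = 3.0000000 − (0.1200000)/(8.1570000) = 2.9852887
g(2.9852887) = -0.0364519
u_3 = 2.9852887 − (-0.0364519)·(2.9852887 − 3.0000000) / (-0.0364519 − 0.4000000) = 2.9852887 − (0.0005363)/(-0.4364519) = 2.9865174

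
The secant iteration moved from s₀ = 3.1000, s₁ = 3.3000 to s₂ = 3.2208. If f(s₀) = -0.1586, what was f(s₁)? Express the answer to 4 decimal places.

The secant line through (3.1000, -0.1586) and (3.3000, f(s₁)) crosses zero at s₂ = 3.2208.
So (3.1000, -0.1586), (3.3000, f(s₁)), (3.2208, 0) are collinear:
f(s₁) = -0.1586 · (3.3000 − 3.2208) / (3.1000 − 3.2208) = -0.1586 · (0.079200)/(-0.120800) = 0.103983

0.1040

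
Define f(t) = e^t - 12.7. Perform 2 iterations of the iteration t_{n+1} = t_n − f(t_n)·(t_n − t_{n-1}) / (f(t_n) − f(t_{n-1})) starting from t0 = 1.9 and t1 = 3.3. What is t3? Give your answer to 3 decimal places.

2.463

f(1.9) = -6.01411, f(3.3) = 14.41264
t2 = 3.30000 − 14.41264·(3.30000 − 1.90000) / (14.41264 − (-6.01411)) = 3.30000 − (20.17769)/(20.42674) = 2.31219
f(2.31219) = -2.60346
t3 = 2.31219 − (-2.60346)·(2.31219 − 3.30000) / (-2.60346 − 14.41264) = 2.31219 − (2.57172)/(-17.01610) = 2.46333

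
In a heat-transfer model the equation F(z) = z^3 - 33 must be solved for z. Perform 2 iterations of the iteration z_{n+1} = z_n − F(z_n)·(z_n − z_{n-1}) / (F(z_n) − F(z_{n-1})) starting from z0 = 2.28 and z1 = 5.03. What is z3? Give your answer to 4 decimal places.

F(2.28) = -21.147648, F(5.03) = 94.263527
z2 = 5.030000 − 94.263527·(5.030000 − 2.280000) / (94.263527 − (-21.147648)) = 5.030000 − (259.224699)/(115.411175) = 2.783903
F(2.783903) = -11.424430
z3 = 2.783903 − (-11.424430)·(2.783903 − 5.030000) / (-11.424430 − 94.263527) = 2.783903 − (25.660379)/(-105.687957) = 3.026697

3.0267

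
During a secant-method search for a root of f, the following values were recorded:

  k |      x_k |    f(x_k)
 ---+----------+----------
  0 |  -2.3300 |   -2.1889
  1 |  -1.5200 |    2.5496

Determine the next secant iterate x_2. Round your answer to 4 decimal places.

x_2 = -1.5200 − 2.5496·(-1.5200 − (-2.3300)) / (2.5496 − (-2.1889))
   = -1.5200 − (2.065176)/(4.738500) = -1.955829

-1.9558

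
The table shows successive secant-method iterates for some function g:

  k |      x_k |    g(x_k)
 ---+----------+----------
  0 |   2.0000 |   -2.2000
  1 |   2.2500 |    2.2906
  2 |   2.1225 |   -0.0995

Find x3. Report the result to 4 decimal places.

x3 = 2.1225 − (-0.0995)·(2.1225 − 2.2500) / (-0.0995 − 2.2906)
   = 2.1225 − (0.012686)/(-2.390100) = 2.127808

2.1278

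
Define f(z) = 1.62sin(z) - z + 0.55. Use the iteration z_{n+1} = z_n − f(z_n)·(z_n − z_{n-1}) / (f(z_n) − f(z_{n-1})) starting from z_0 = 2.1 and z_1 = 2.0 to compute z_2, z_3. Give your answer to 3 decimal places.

2.013, 2.014

f(2.1) = -0.15160, f(2.0) = 0.02306
z_2 = 2.00000 − 0.02306·(2.00000 − 2.10000) / (0.02306 − (-0.15160)) = 2.00000 − (-0.00231)/(0.17466) = 2.01320
f(2.01320) = 0.00083
z_3 = 2.01320 − 0.00083·(2.01320 − 2.00000) / (0.00083 − 0.02306) = 2.01320 − (0.00001)/(-0.02223) = 2.01370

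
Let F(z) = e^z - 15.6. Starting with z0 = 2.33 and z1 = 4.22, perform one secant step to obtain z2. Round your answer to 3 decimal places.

F(2.33) = -5.32206, F(4.22) = 52.43348
z2 = 4.22000 − 52.43348·(4.22000 − 2.33000) / (52.43348 − (-5.32206)) = 4.22000 − (99.09929)/(57.75554) = 2.50416

2.504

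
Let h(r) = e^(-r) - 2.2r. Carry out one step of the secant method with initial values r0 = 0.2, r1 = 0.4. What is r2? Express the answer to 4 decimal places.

h(0.2) = 0.378731, h(0.4) = -0.209680
r2 = 0.400000 − (-0.209680)·(0.400000 − 0.200000) / (-0.209680 − 0.378731) = 0.400000 − (-0.041936)/(-0.588411) = 0.328730

0.3287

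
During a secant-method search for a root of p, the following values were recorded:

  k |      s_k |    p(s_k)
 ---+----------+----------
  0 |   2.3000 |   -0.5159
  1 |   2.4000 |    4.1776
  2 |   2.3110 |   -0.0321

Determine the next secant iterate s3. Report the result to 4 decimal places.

2.3117

s3 = 2.3110 − (-0.0321)·(2.3110 − 2.4000) / (-0.0321 − 4.1776)
   = 2.3110 − (0.002857)/(-4.209700) = 2.311679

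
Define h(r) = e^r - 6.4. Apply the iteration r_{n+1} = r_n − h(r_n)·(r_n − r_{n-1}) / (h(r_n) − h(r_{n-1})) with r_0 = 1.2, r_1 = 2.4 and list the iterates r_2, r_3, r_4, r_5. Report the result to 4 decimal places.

1.6798, 1.8116, 1.8604, 1.8562

h(1.2) = -3.079883, h(2.4) = 4.623176
r_2 = 2.400000 − 4.623176·(2.400000 − 1.200000) / (4.623176 − (-3.079883)) = 2.400000 − (5.547812)/(7.703059) = 1.679791
h(1.679791) = -1.035565
r_3 = 1.679791 − (-1.035565)·(1.679791 − 2.400000) / (-1.035565 − 4.623176) = 1.679791 − (0.745823)/(-5.658741) = 1.811591
h(1.811591) = -0.279821
r_4 = 1.811591 − (-0.279821)·(1.811591 − 1.679791) / (-0.279821 − (-1.035565)) = 1.811591 − (-0.036881)/(0.755743) = 1.860392
h(1.860392) = 0.026253
r_5 = 1.860392 − 0.026253·(1.860392 − 1.811591) / (0.026253 − (-0.279821)) = 1.860392 − (0.001281)/(0.306074) = 1.856206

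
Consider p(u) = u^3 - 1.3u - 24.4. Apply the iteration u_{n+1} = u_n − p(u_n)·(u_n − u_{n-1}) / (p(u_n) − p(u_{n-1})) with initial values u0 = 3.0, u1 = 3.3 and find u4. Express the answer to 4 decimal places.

3.0497

p(3.0) = -1.300000, p(3.3) = 7.247000
u2 = 3.300000 − 7.247000·(3.300000 − 3.000000) / (7.247000 − (-1.300000)) = 3.300000 − (2.174100)/(8.547000) = 3.045630
p(3.045630) = -0.108474
u3 = 3.045630 − (-0.108474)·(3.045630 − 3.300000) / (-0.108474 − 7.247000) = 3.045630 − (0.027593)/(-7.355474) = 3.049381
p(3.049381) = -0.008833
u4 = 3.049381 − (-0.008833)·(3.049381 − 3.045630) / (-0.008833 − (-0.108474)) = 3.049381 − (-0.000033)/(0.099641) = 3.049714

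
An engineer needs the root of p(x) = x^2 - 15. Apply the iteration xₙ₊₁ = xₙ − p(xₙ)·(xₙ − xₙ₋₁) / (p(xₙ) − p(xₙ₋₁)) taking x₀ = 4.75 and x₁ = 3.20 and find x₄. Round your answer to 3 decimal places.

3.873

p(4.75) = 7.56250, p(3.20) = -4.76000
x₂ = 3.20000 − (-4.76000)·(3.20000 − 4.75000) / (-4.76000 − 7.56250) = 3.20000 − (7.37800)/(-12.32250) = 3.79874
p(3.79874) = -0.56956
x₃ = 3.79874 − (-0.56956)·(3.79874 − 3.20000) / (-0.56956 − (-4.76000)) = 3.79874 − (-0.34102)/(4.19044) = 3.88012
p(3.88012) = 0.05535
x₄ = 3.88012 − 0.05535·(3.88012 − 3.79874) / (0.05535 − (-0.56956)) = 3.88012 − (0.00450)/(0.62491) = 3.87291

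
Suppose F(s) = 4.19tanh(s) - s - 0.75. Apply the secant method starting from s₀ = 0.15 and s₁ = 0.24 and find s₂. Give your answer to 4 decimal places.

F(0.15) = -0.276172, F(0.24) = -0.003273
s₂ = 0.240000 − (-0.003273)·(0.240000 − 0.150000) / (-0.003273 − (-0.276172)) = 0.240000 − (-0.000295)/(0.272899) = 0.241079

0.2411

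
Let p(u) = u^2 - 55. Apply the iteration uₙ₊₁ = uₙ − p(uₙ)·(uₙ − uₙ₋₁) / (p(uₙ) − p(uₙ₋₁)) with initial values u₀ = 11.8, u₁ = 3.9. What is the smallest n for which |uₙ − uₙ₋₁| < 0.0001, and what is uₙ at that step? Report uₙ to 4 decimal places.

p(11.8) = 84.240000, p(3.9) = -39.790000
u₂ = 3.900000 − (-39.790000)·(-7.900000)/(-124.030000) = 6.434395;  |Δ| = 2.534395
p(6.434395) = -13.598562
u₃ = 6.434395 − (-13.598562)·(2.534395)/(26.191438) = 7.750250;  |Δ| = 1.315855
p(7.750250) = 5.066369
u₄ = 7.750250 − 5.066369·(1.315855)/(18.664931) = 7.393077;  |Δ| = 0.357173
p(7.393077) = -0.342415
u₅ = 7.393077 − (-0.342415)·(-0.357173)/(-5.408784) = 7.415688;  |Δ| = 0.022612
p(7.415688) = -0.007565
u₆ = 7.415688 − (-0.007565)·(0.022612)/(0.334850) = 7.416199;  |Δ| = 0.000511
p(7.416199) = 0.000012
u₇ = 7.416199 − 0.000012·(0.000511)/(0.007577) = 7.416198;  |Δ| = 0.000001
|u₇ − u₆| = 0.000001 < 0.0001

n = 7, uₙ = 7.4162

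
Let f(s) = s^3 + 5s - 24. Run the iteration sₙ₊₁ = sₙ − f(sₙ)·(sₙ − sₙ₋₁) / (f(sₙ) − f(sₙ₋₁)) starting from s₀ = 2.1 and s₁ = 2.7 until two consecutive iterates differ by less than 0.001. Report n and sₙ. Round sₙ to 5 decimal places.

n = 5, sₙ = 2.31587

f(2.1) = -4.2390000, f(2.7) = 9.1830000
s₂ = 2.7000000 − 9.1830000·(0.6000000)/(13.4220000) = 2.2894949;  |Δ| = 0.4105051
f(2.2894949) = -0.5514820
s₃ = 2.2894949 − (-0.5514820)·(-0.4105051)/(-9.7344820) = 2.3127510;  |Δ| = 0.0232561
f(2.3127510) = -0.0657633
s₄ = 2.3127510 − (-0.0657633)·(0.0232561)/(0.4857186) = 2.3158997;  |Δ| = 0.0031487
f(2.3158997) = 0.0005752
s₅ = 2.3158997 − 0.0005752·(0.0031487)/(0.0663385) = 2.3158724;  |Δ| = 0.0000273
|s₅ − s₄| = 0.0000273 < 0.001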